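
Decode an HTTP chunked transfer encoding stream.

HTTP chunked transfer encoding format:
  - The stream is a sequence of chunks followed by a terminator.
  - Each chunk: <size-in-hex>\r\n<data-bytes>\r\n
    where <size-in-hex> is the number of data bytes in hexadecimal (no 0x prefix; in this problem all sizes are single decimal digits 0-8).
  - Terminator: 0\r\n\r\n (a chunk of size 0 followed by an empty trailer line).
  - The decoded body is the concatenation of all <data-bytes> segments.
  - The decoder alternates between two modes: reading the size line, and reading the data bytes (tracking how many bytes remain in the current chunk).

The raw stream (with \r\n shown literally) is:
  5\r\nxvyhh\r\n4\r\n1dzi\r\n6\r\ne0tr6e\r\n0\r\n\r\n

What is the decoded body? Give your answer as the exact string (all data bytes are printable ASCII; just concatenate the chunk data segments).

Answer: xvyhh1dzie0tr6e

Derivation:
Chunk 1: stream[0..1]='5' size=0x5=5, data at stream[3..8]='xvyhh' -> body[0..5], body so far='xvyhh'
Chunk 2: stream[10..11]='4' size=0x4=4, data at stream[13..17]='1dzi' -> body[5..9], body so far='xvyhh1dzi'
Chunk 3: stream[19..20]='6' size=0x6=6, data at stream[22..28]='e0tr6e' -> body[9..15], body so far='xvyhh1dzie0tr6e'
Chunk 4: stream[30..31]='0' size=0 (terminator). Final body='xvyhh1dzie0tr6e' (15 bytes)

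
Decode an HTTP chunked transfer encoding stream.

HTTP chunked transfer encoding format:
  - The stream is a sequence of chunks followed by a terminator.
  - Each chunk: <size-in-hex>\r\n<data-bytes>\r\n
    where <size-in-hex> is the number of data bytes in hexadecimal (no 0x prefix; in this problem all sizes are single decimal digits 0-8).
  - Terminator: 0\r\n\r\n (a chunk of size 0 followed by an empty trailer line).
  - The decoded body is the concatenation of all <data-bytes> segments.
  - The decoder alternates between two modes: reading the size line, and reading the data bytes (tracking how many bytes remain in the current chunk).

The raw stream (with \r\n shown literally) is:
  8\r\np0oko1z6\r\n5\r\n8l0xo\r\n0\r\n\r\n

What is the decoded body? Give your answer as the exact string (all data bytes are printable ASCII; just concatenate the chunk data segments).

Chunk 1: stream[0..1]='8' size=0x8=8, data at stream[3..11]='p0oko1z6' -> body[0..8], body so far='p0oko1z6'
Chunk 2: stream[13..14]='5' size=0x5=5, data at stream[16..21]='8l0xo' -> body[8..13], body so far='p0oko1z68l0xo'
Chunk 3: stream[23..24]='0' size=0 (terminator). Final body='p0oko1z68l0xo' (13 bytes)

Answer: p0oko1z68l0xo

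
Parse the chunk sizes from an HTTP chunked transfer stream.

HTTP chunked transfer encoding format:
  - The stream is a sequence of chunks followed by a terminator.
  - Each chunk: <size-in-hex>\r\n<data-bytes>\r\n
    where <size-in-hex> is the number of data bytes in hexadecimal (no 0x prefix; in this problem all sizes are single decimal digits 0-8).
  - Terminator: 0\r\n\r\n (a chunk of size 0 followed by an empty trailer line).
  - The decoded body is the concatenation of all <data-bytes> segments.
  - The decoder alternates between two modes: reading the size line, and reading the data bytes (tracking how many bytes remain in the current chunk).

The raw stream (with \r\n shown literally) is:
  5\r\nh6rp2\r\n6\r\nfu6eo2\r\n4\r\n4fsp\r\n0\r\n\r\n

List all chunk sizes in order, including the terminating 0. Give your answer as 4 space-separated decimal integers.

Answer: 5 6 4 0

Derivation:
Chunk 1: stream[0..1]='5' size=0x5=5, data at stream[3..8]='h6rp2' -> body[0..5], body so far='h6rp2'
Chunk 2: stream[10..11]='6' size=0x6=6, data at stream[13..19]='fu6eo2' -> body[5..11], body so far='h6rp2fu6eo2'
Chunk 3: stream[21..22]='4' size=0x4=4, data at stream[24..28]='4fsp' -> body[11..15], body so far='h6rp2fu6eo24fsp'
Chunk 4: stream[30..31]='0' size=0 (terminator). Final body='h6rp2fu6eo24fsp' (15 bytes)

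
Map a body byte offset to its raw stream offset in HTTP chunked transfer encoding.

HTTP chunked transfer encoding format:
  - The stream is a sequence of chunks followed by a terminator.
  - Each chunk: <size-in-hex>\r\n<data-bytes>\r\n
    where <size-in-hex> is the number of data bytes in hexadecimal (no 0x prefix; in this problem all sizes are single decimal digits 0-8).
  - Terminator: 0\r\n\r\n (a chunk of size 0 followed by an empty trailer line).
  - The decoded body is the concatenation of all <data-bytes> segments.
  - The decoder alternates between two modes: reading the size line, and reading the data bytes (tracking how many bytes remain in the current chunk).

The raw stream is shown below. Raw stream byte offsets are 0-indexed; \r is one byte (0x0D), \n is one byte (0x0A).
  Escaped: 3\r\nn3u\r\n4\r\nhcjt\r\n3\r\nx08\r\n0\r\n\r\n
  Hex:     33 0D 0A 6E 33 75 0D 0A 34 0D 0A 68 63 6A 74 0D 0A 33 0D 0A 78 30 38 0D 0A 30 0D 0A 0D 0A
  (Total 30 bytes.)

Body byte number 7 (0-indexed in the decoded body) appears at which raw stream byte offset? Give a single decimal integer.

Answer: 20

Derivation:
Chunk 1: stream[0..1]='3' size=0x3=3, data at stream[3..6]='n3u' -> body[0..3], body so far='n3u'
Chunk 2: stream[8..9]='4' size=0x4=4, data at stream[11..15]='hcjt' -> body[3..7], body so far='n3uhcjt'
Chunk 3: stream[17..18]='3' size=0x3=3, data at stream[20..23]='x08' -> body[7..10], body so far='n3uhcjtx08'
Chunk 4: stream[25..26]='0' size=0 (terminator). Final body='n3uhcjtx08' (10 bytes)
Body byte 7 at stream offset 20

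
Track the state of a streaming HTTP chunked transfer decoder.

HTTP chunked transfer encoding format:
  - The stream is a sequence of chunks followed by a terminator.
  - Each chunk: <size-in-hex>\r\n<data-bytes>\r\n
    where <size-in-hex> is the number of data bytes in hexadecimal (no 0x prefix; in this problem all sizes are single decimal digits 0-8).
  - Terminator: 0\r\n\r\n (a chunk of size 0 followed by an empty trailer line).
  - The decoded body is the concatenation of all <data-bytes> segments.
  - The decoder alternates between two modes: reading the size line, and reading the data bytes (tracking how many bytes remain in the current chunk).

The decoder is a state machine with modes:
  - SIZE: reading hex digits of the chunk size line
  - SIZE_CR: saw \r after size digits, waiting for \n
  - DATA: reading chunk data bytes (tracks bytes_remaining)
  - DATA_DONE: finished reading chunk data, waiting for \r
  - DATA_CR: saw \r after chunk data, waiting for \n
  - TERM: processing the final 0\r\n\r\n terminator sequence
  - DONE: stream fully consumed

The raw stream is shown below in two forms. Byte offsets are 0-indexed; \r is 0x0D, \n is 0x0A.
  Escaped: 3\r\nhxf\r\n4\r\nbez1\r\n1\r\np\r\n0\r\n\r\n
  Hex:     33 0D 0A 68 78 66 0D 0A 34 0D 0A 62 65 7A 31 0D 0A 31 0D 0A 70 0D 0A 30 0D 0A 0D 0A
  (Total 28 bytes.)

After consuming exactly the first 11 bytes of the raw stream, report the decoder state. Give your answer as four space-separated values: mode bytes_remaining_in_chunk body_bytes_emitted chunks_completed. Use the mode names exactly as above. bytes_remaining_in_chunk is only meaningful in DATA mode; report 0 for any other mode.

Byte 0 = '3': mode=SIZE remaining=0 emitted=0 chunks_done=0
Byte 1 = 0x0D: mode=SIZE_CR remaining=0 emitted=0 chunks_done=0
Byte 2 = 0x0A: mode=DATA remaining=3 emitted=0 chunks_done=0
Byte 3 = 'h': mode=DATA remaining=2 emitted=1 chunks_done=0
Byte 4 = 'x': mode=DATA remaining=1 emitted=2 chunks_done=0
Byte 5 = 'f': mode=DATA_DONE remaining=0 emitted=3 chunks_done=0
Byte 6 = 0x0D: mode=DATA_CR remaining=0 emitted=3 chunks_done=0
Byte 7 = 0x0A: mode=SIZE remaining=0 emitted=3 chunks_done=1
Byte 8 = '4': mode=SIZE remaining=0 emitted=3 chunks_done=1
Byte 9 = 0x0D: mode=SIZE_CR remaining=0 emitted=3 chunks_done=1
Byte 10 = 0x0A: mode=DATA remaining=4 emitted=3 chunks_done=1

Answer: DATA 4 3 1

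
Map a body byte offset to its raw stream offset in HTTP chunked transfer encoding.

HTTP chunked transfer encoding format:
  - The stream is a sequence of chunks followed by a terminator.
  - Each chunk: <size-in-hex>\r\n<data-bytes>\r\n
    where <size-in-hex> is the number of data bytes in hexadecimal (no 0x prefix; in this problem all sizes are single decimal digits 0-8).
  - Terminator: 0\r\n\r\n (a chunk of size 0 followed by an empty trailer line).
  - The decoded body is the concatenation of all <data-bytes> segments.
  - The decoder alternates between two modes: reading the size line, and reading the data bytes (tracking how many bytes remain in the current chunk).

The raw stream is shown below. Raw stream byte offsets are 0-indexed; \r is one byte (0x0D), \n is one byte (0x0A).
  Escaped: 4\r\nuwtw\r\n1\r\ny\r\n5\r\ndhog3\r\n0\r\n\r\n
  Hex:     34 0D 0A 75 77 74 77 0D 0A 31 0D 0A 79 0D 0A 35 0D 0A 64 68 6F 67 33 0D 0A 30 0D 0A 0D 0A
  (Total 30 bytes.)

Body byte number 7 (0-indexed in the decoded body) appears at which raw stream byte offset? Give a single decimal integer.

Answer: 20

Derivation:
Chunk 1: stream[0..1]='4' size=0x4=4, data at stream[3..7]='uwtw' -> body[0..4], body so far='uwtw'
Chunk 2: stream[9..10]='1' size=0x1=1, data at stream[12..13]='y' -> body[4..5], body so far='uwtwy'
Chunk 3: stream[15..16]='5' size=0x5=5, data at stream[18..23]='dhog3' -> body[5..10], body so far='uwtwydhog3'
Chunk 4: stream[25..26]='0' size=0 (terminator). Final body='uwtwydhog3' (10 bytes)
Body byte 7 at stream offset 20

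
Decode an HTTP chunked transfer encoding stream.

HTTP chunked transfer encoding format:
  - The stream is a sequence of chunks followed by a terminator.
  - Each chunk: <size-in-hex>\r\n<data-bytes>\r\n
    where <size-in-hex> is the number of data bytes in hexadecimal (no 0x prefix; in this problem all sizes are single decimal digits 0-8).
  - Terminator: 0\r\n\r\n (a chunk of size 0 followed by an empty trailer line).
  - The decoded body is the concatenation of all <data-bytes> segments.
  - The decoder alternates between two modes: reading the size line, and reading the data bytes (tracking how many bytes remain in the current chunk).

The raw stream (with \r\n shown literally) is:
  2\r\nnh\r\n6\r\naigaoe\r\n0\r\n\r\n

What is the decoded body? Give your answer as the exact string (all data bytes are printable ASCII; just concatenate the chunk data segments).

Answer: nhaigaoe

Derivation:
Chunk 1: stream[0..1]='2' size=0x2=2, data at stream[3..5]='nh' -> body[0..2], body so far='nh'
Chunk 2: stream[7..8]='6' size=0x6=6, data at stream[10..16]='aigaoe' -> body[2..8], body so far='nhaigaoe'
Chunk 3: stream[18..19]='0' size=0 (terminator). Final body='nhaigaoe' (8 bytes)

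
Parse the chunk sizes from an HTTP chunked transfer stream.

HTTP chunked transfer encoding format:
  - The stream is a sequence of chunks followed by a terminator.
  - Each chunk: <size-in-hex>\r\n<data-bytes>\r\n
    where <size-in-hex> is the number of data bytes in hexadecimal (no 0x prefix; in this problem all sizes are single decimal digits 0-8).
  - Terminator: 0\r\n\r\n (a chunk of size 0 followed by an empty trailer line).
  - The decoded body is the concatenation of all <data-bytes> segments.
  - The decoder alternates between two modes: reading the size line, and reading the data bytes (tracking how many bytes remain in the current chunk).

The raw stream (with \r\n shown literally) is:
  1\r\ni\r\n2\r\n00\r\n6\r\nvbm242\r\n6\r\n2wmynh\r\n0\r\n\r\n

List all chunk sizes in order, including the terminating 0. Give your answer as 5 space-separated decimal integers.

Answer: 1 2 6 6 0

Derivation:
Chunk 1: stream[0..1]='1' size=0x1=1, data at stream[3..4]='i' -> body[0..1], body so far='i'
Chunk 2: stream[6..7]='2' size=0x2=2, data at stream[9..11]='00' -> body[1..3], body so far='i00'
Chunk 3: stream[13..14]='6' size=0x6=6, data at stream[16..22]='vbm242' -> body[3..9], body so far='i00vbm242'
Chunk 4: stream[24..25]='6' size=0x6=6, data at stream[27..33]='2wmynh' -> body[9..15], body so far='i00vbm2422wmynh'
Chunk 5: stream[35..36]='0' size=0 (terminator). Final body='i00vbm2422wmynh' (15 bytes)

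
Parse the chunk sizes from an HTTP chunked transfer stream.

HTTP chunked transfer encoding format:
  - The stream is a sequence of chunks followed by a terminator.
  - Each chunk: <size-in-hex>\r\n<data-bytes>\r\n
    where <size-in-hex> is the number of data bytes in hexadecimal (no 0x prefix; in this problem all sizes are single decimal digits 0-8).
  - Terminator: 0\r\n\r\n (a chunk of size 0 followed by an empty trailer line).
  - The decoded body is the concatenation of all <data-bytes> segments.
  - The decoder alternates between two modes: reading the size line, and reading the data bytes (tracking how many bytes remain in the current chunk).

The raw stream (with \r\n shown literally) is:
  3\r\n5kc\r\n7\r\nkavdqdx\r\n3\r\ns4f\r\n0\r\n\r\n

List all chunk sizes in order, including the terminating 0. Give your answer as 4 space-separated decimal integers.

Answer: 3 7 3 0

Derivation:
Chunk 1: stream[0..1]='3' size=0x3=3, data at stream[3..6]='5kc' -> body[0..3], body so far='5kc'
Chunk 2: stream[8..9]='7' size=0x7=7, data at stream[11..18]='kavdqdx' -> body[3..10], body so far='5kckavdqdx'
Chunk 3: stream[20..21]='3' size=0x3=3, data at stream[23..26]='s4f' -> body[10..13], body so far='5kckavdqdxs4f'
Chunk 4: stream[28..29]='0' size=0 (terminator). Final body='5kckavdqdxs4f' (13 bytes)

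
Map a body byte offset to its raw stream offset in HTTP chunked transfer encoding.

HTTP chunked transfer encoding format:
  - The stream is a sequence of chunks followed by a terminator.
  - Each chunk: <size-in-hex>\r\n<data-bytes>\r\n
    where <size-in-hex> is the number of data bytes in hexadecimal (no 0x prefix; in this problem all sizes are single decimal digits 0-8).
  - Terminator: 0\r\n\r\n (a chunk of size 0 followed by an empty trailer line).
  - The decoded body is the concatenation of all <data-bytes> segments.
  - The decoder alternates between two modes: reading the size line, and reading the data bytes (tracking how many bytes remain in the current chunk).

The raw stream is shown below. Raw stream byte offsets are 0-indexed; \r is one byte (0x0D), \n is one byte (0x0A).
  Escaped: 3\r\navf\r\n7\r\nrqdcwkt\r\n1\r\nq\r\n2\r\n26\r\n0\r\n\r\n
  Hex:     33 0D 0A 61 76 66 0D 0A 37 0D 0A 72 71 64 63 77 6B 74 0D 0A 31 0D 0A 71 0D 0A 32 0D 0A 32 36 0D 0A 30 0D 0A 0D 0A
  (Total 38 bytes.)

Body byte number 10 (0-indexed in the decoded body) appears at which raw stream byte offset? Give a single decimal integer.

Answer: 23

Derivation:
Chunk 1: stream[0..1]='3' size=0x3=3, data at stream[3..6]='avf' -> body[0..3], body so far='avf'
Chunk 2: stream[8..9]='7' size=0x7=7, data at stream[11..18]='rqdcwkt' -> body[3..10], body so far='avfrqdcwkt'
Chunk 3: stream[20..21]='1' size=0x1=1, data at stream[23..24]='q' -> body[10..11], body so far='avfrqdcwktq'
Chunk 4: stream[26..27]='2' size=0x2=2, data at stream[29..31]='26' -> body[11..13], body so far='avfrqdcwktq26'
Chunk 5: stream[33..34]='0' size=0 (terminator). Final body='avfrqdcwktq26' (13 bytes)
Body byte 10 at stream offset 23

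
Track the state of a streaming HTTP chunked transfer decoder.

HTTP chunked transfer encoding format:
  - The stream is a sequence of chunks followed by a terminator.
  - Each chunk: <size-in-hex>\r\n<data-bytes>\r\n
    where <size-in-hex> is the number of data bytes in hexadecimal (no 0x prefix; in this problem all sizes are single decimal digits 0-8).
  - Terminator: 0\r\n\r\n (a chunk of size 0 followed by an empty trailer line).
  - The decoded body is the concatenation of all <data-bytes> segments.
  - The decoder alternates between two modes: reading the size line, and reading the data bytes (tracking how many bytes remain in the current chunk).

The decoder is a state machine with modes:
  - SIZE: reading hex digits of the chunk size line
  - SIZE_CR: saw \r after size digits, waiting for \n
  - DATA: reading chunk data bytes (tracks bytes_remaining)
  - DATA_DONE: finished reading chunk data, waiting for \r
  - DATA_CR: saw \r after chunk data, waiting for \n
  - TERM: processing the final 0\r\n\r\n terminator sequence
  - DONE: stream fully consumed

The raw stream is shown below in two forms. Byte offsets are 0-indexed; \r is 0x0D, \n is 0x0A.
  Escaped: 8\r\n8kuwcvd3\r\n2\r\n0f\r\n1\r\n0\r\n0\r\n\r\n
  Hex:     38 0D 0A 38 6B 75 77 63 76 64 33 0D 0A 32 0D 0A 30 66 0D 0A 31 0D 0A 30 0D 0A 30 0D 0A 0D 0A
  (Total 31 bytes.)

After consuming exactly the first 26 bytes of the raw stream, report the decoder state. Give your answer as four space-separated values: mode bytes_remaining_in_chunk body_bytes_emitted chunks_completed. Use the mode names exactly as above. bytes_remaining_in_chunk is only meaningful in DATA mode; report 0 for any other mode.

Byte 0 = '8': mode=SIZE remaining=0 emitted=0 chunks_done=0
Byte 1 = 0x0D: mode=SIZE_CR remaining=0 emitted=0 chunks_done=0
Byte 2 = 0x0A: mode=DATA remaining=8 emitted=0 chunks_done=0
Byte 3 = '8': mode=DATA remaining=7 emitted=1 chunks_done=0
Byte 4 = 'k': mode=DATA remaining=6 emitted=2 chunks_done=0
Byte 5 = 'u': mode=DATA remaining=5 emitted=3 chunks_done=0
Byte 6 = 'w': mode=DATA remaining=4 emitted=4 chunks_done=0
Byte 7 = 'c': mode=DATA remaining=3 emitted=5 chunks_done=0
Byte 8 = 'v': mode=DATA remaining=2 emitted=6 chunks_done=0
Byte 9 = 'd': mode=DATA remaining=1 emitted=7 chunks_done=0
Byte 10 = '3': mode=DATA_DONE remaining=0 emitted=8 chunks_done=0
Byte 11 = 0x0D: mode=DATA_CR remaining=0 emitted=8 chunks_done=0
Byte 12 = 0x0A: mode=SIZE remaining=0 emitted=8 chunks_done=1
Byte 13 = '2': mode=SIZE remaining=0 emitted=8 chunks_done=1
Byte 14 = 0x0D: mode=SIZE_CR remaining=0 emitted=8 chunks_done=1
Byte 15 = 0x0A: mode=DATA remaining=2 emitted=8 chunks_done=1
Byte 16 = '0': mode=DATA remaining=1 emitted=9 chunks_done=1
Byte 17 = 'f': mode=DATA_DONE remaining=0 emitted=10 chunks_done=1
Byte 18 = 0x0D: mode=DATA_CR remaining=0 emitted=10 chunks_done=1
Byte 19 = 0x0A: mode=SIZE remaining=0 emitted=10 chunks_done=2
Byte 20 = '1': mode=SIZE remaining=0 emitted=10 chunks_done=2
Byte 21 = 0x0D: mode=SIZE_CR remaining=0 emitted=10 chunks_done=2
Byte 22 = 0x0A: mode=DATA remaining=1 emitted=10 chunks_done=2
Byte 23 = '0': mode=DATA_DONE remaining=0 emitted=11 chunks_done=2
Byte 24 = 0x0D: mode=DATA_CR remaining=0 emitted=11 chunks_done=2
Byte 25 = 0x0A: mode=SIZE remaining=0 emitted=11 chunks_done=3

Answer: SIZE 0 11 3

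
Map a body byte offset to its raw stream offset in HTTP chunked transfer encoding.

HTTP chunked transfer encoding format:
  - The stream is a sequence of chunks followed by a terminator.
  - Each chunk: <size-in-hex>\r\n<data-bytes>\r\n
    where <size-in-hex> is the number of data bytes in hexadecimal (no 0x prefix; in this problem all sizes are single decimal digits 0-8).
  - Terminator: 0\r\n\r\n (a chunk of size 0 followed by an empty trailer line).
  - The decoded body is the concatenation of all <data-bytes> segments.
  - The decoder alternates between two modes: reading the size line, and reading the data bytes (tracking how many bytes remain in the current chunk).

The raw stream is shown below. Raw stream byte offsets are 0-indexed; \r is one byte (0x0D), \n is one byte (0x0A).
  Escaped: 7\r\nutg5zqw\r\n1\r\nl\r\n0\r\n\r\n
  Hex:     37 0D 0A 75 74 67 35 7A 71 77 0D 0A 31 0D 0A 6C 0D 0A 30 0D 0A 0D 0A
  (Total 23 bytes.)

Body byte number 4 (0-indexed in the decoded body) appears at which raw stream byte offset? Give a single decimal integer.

Chunk 1: stream[0..1]='7' size=0x7=7, data at stream[3..10]='utg5zqw' -> body[0..7], body so far='utg5zqw'
Chunk 2: stream[12..13]='1' size=0x1=1, data at stream[15..16]='l' -> body[7..8], body so far='utg5zqwl'
Chunk 3: stream[18..19]='0' size=0 (terminator). Final body='utg5zqwl' (8 bytes)
Body byte 4 at stream offset 7

Answer: 7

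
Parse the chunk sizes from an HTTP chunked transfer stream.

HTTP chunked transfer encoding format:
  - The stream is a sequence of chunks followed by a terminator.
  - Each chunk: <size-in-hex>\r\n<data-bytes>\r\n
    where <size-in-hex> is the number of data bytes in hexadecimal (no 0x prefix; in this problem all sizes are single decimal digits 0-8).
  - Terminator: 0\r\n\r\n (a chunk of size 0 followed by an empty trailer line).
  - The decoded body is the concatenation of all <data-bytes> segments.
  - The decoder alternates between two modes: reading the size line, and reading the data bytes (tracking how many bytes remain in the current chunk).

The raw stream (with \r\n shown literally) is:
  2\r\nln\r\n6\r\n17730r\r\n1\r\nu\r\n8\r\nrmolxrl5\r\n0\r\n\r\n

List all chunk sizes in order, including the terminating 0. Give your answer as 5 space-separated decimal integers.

Answer: 2 6 1 8 0

Derivation:
Chunk 1: stream[0..1]='2' size=0x2=2, data at stream[3..5]='ln' -> body[0..2], body so far='ln'
Chunk 2: stream[7..8]='6' size=0x6=6, data at stream[10..16]='17730r' -> body[2..8], body so far='ln17730r'
Chunk 3: stream[18..19]='1' size=0x1=1, data at stream[21..22]='u' -> body[8..9], body so far='ln17730ru'
Chunk 4: stream[24..25]='8' size=0x8=8, data at stream[27..35]='rmolxrl5' -> body[9..17], body so far='ln17730rurmolxrl5'
Chunk 5: stream[37..38]='0' size=0 (terminator). Final body='ln17730rurmolxrl5' (17 bytes)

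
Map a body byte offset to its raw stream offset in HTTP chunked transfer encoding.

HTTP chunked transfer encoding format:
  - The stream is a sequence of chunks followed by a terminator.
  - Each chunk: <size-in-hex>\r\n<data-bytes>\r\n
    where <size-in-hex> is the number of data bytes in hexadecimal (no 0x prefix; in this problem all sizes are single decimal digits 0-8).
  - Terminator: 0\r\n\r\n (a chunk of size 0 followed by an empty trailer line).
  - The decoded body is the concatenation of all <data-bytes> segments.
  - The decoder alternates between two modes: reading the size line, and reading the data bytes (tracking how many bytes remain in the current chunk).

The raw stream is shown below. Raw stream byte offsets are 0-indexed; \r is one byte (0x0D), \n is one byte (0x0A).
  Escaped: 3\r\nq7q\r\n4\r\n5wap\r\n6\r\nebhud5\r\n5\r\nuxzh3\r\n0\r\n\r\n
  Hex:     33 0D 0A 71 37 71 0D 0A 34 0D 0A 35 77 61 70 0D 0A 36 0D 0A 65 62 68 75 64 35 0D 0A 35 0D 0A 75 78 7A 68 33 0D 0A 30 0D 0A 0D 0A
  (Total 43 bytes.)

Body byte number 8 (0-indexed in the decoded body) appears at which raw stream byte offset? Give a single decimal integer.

Answer: 21

Derivation:
Chunk 1: stream[0..1]='3' size=0x3=3, data at stream[3..6]='q7q' -> body[0..3], body so far='q7q'
Chunk 2: stream[8..9]='4' size=0x4=4, data at stream[11..15]='5wap' -> body[3..7], body so far='q7q5wap'
Chunk 3: stream[17..18]='6' size=0x6=6, data at stream[20..26]='ebhud5' -> body[7..13], body so far='q7q5wapebhud5'
Chunk 4: stream[28..29]='5' size=0x5=5, data at stream[31..36]='uxzh3' -> body[13..18], body so far='q7q5wapebhud5uxzh3'
Chunk 5: stream[38..39]='0' size=0 (terminator). Final body='q7q5wapebhud5uxzh3' (18 bytes)
Body byte 8 at stream offset 21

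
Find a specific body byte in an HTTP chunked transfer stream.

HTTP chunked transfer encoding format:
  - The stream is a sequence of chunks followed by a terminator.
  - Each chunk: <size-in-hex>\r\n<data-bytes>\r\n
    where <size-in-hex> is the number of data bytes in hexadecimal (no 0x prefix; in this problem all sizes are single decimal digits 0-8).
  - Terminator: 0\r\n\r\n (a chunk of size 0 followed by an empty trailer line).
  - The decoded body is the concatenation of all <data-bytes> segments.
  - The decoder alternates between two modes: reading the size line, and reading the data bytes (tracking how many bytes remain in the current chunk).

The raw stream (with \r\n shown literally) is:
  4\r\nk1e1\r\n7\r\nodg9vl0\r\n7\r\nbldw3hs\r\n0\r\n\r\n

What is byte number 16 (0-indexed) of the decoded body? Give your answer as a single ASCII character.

Answer: h

Derivation:
Chunk 1: stream[0..1]='4' size=0x4=4, data at stream[3..7]='k1e1' -> body[0..4], body so far='k1e1'
Chunk 2: stream[9..10]='7' size=0x7=7, data at stream[12..19]='odg9vl0' -> body[4..11], body so far='k1e1odg9vl0'
Chunk 3: stream[21..22]='7' size=0x7=7, data at stream[24..31]='bldw3hs' -> body[11..18], body so far='k1e1odg9vl0bldw3hs'
Chunk 4: stream[33..34]='0' size=0 (terminator). Final body='k1e1odg9vl0bldw3hs' (18 bytes)
Body byte 16 = 'h'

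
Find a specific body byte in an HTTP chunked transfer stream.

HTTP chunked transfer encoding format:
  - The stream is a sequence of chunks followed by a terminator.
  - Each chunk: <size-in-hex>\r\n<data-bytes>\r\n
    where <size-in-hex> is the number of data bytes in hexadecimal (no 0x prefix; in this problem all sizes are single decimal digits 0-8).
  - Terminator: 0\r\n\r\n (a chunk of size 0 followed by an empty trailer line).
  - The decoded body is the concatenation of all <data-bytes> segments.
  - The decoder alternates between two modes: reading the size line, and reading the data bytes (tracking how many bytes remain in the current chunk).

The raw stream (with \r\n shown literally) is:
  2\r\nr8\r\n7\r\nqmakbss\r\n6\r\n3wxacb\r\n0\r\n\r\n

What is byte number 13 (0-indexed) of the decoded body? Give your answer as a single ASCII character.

Chunk 1: stream[0..1]='2' size=0x2=2, data at stream[3..5]='r8' -> body[0..2], body so far='r8'
Chunk 2: stream[7..8]='7' size=0x7=7, data at stream[10..17]='qmakbss' -> body[2..9], body so far='r8qmakbss'
Chunk 3: stream[19..20]='6' size=0x6=6, data at stream[22..28]='3wxacb' -> body[9..15], body so far='r8qmakbss3wxacb'
Chunk 4: stream[30..31]='0' size=0 (terminator). Final body='r8qmakbss3wxacb' (15 bytes)
Body byte 13 = 'c'

Answer: c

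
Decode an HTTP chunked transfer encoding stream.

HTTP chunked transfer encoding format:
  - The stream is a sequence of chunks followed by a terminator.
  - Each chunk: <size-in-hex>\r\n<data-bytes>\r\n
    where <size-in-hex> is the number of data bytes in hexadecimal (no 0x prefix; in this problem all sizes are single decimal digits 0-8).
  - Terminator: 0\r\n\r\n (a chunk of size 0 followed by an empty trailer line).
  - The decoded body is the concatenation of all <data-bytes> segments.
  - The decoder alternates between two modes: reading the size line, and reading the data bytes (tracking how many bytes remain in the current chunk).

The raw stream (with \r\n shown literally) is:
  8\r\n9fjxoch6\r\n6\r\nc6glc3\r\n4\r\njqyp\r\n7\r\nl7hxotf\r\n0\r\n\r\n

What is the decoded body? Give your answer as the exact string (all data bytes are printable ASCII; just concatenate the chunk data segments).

Chunk 1: stream[0..1]='8' size=0x8=8, data at stream[3..11]='9fjxoch6' -> body[0..8], body so far='9fjxoch6'
Chunk 2: stream[13..14]='6' size=0x6=6, data at stream[16..22]='c6glc3' -> body[8..14], body so far='9fjxoch6c6glc3'
Chunk 3: stream[24..25]='4' size=0x4=4, data at stream[27..31]='jqyp' -> body[14..18], body so far='9fjxoch6c6glc3jqyp'
Chunk 4: stream[33..34]='7' size=0x7=7, data at stream[36..43]='l7hxotf' -> body[18..25], body so far='9fjxoch6c6glc3jqypl7hxotf'
Chunk 5: stream[45..46]='0' size=0 (terminator). Final body='9fjxoch6c6glc3jqypl7hxotf' (25 bytes)

Answer: 9fjxoch6c6glc3jqypl7hxotf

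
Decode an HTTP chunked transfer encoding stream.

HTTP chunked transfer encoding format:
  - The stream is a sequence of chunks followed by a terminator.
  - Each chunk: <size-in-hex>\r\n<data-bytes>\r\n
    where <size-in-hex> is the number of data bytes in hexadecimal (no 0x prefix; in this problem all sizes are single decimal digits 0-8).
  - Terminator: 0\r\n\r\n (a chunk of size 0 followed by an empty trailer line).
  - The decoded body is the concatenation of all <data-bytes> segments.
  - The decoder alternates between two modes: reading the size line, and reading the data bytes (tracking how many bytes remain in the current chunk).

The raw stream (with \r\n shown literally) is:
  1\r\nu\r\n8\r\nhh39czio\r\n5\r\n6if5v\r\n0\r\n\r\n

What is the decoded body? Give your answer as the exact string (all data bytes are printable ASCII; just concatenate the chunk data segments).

Answer: uhh39czio6if5v

Derivation:
Chunk 1: stream[0..1]='1' size=0x1=1, data at stream[3..4]='u' -> body[0..1], body so far='u'
Chunk 2: stream[6..7]='8' size=0x8=8, data at stream[9..17]='hh39czio' -> body[1..9], body so far='uhh39czio'
Chunk 3: stream[19..20]='5' size=0x5=5, data at stream[22..27]='6if5v' -> body[9..14], body so far='uhh39czio6if5v'
Chunk 4: stream[29..30]='0' size=0 (terminator). Final body='uhh39czio6if5v' (14 bytes)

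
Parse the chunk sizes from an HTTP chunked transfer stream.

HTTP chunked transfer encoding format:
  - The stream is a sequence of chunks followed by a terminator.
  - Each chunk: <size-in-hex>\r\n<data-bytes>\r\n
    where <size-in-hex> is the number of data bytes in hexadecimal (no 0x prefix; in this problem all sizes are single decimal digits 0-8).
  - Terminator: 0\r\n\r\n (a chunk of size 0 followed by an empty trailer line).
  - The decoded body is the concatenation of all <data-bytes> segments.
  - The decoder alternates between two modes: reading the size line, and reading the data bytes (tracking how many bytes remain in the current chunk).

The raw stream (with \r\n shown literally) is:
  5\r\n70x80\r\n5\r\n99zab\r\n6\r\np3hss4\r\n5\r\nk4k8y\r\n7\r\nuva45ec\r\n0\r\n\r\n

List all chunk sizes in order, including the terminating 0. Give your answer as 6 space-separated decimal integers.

Chunk 1: stream[0..1]='5' size=0x5=5, data at stream[3..8]='70x80' -> body[0..5], body so far='70x80'
Chunk 2: stream[10..11]='5' size=0x5=5, data at stream[13..18]='99zab' -> body[5..10], body so far='70x8099zab'
Chunk 3: stream[20..21]='6' size=0x6=6, data at stream[23..29]='p3hss4' -> body[10..16], body so far='70x8099zabp3hss4'
Chunk 4: stream[31..32]='5' size=0x5=5, data at stream[34..39]='k4k8y' -> body[16..21], body so far='70x8099zabp3hss4k4k8y'
Chunk 5: stream[41..42]='7' size=0x7=7, data at stream[44..51]='uva45ec' -> body[21..28], body so far='70x8099zabp3hss4k4k8yuva45ec'
Chunk 6: stream[53..54]='0' size=0 (terminator). Final body='70x8099zabp3hss4k4k8yuva45ec' (28 bytes)

Answer: 5 5 6 5 7 0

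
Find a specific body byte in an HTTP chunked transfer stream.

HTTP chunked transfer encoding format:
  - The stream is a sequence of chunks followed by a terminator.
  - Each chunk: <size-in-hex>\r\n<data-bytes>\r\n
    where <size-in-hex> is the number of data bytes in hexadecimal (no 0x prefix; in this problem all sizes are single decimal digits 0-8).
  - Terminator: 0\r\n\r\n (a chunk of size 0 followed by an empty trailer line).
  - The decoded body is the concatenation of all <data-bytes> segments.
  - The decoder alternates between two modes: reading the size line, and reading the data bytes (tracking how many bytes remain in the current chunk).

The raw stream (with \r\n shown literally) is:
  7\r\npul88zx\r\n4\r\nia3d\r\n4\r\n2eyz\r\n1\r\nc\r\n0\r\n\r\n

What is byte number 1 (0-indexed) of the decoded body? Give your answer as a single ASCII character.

Chunk 1: stream[0..1]='7' size=0x7=7, data at stream[3..10]='pul88zx' -> body[0..7], body so far='pul88zx'
Chunk 2: stream[12..13]='4' size=0x4=4, data at stream[15..19]='ia3d' -> body[7..11], body so far='pul88zxia3d'
Chunk 3: stream[21..22]='4' size=0x4=4, data at stream[24..28]='2eyz' -> body[11..15], body so far='pul88zxia3d2eyz'
Chunk 4: stream[30..31]='1' size=0x1=1, data at stream[33..34]='c' -> body[15..16], body so far='pul88zxia3d2eyzc'
Chunk 5: stream[36..37]='0' size=0 (terminator). Final body='pul88zxia3d2eyzc' (16 bytes)
Body byte 1 = 'u'

Answer: u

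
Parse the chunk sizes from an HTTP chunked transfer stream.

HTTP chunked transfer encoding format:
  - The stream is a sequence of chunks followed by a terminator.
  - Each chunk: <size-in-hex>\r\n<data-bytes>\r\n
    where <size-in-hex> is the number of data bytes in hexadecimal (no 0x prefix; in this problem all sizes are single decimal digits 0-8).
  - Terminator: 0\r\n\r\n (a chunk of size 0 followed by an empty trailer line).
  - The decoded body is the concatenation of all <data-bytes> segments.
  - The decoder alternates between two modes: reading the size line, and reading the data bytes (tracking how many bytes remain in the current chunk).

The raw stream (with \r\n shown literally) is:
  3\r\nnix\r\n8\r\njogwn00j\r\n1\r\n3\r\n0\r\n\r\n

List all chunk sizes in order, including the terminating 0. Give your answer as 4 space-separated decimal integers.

Chunk 1: stream[0..1]='3' size=0x3=3, data at stream[3..6]='nix' -> body[0..3], body so far='nix'
Chunk 2: stream[8..9]='8' size=0x8=8, data at stream[11..19]='jogwn00j' -> body[3..11], body so far='nixjogwn00j'
Chunk 3: stream[21..22]='1' size=0x1=1, data at stream[24..25]='3' -> body[11..12], body so far='nixjogwn00j3'
Chunk 4: stream[27..28]='0' size=0 (terminator). Final body='nixjogwn00j3' (12 bytes)

Answer: 3 8 1 0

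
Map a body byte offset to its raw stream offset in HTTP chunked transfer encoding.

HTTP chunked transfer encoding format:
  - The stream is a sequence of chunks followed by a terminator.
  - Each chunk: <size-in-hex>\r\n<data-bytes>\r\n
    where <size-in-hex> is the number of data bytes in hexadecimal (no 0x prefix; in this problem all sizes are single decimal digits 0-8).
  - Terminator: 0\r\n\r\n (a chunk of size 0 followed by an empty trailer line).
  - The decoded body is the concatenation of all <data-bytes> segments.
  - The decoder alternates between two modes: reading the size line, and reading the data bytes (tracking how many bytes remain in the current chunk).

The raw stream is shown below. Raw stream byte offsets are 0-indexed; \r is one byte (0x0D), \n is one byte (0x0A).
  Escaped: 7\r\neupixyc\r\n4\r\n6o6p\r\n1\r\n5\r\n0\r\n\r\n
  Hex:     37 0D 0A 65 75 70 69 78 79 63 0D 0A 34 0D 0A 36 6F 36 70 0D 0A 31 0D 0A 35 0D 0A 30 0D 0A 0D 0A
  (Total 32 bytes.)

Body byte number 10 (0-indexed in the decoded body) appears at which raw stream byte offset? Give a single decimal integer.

Answer: 18

Derivation:
Chunk 1: stream[0..1]='7' size=0x7=7, data at stream[3..10]='eupixyc' -> body[0..7], body so far='eupixyc'
Chunk 2: stream[12..13]='4' size=0x4=4, data at stream[15..19]='6o6p' -> body[7..11], body so far='eupixyc6o6p'
Chunk 3: stream[21..22]='1' size=0x1=1, data at stream[24..25]='5' -> body[11..12], body so far='eupixyc6o6p5'
Chunk 4: stream[27..28]='0' size=0 (terminator). Final body='eupixyc6o6p5' (12 bytes)
Body byte 10 at stream offset 18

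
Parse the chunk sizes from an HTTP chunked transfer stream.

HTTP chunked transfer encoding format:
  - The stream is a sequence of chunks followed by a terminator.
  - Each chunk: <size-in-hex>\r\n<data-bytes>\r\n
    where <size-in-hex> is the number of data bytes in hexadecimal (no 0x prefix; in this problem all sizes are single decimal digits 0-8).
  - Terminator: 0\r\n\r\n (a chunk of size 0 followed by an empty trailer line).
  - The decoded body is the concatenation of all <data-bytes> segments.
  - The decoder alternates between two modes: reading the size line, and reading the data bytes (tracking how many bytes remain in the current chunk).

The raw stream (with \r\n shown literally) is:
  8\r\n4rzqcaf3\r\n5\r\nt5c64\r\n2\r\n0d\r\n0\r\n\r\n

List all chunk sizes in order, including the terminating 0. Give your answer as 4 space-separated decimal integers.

Answer: 8 5 2 0

Derivation:
Chunk 1: stream[0..1]='8' size=0x8=8, data at stream[3..11]='4rzqcaf3' -> body[0..8], body so far='4rzqcaf3'
Chunk 2: stream[13..14]='5' size=0x5=5, data at stream[16..21]='t5c64' -> body[8..13], body so far='4rzqcaf3t5c64'
Chunk 3: stream[23..24]='2' size=0x2=2, data at stream[26..28]='0d' -> body[13..15], body so far='4rzqcaf3t5c640d'
Chunk 4: stream[30..31]='0' size=0 (terminator). Final body='4rzqcaf3t5c640d' (15 bytes)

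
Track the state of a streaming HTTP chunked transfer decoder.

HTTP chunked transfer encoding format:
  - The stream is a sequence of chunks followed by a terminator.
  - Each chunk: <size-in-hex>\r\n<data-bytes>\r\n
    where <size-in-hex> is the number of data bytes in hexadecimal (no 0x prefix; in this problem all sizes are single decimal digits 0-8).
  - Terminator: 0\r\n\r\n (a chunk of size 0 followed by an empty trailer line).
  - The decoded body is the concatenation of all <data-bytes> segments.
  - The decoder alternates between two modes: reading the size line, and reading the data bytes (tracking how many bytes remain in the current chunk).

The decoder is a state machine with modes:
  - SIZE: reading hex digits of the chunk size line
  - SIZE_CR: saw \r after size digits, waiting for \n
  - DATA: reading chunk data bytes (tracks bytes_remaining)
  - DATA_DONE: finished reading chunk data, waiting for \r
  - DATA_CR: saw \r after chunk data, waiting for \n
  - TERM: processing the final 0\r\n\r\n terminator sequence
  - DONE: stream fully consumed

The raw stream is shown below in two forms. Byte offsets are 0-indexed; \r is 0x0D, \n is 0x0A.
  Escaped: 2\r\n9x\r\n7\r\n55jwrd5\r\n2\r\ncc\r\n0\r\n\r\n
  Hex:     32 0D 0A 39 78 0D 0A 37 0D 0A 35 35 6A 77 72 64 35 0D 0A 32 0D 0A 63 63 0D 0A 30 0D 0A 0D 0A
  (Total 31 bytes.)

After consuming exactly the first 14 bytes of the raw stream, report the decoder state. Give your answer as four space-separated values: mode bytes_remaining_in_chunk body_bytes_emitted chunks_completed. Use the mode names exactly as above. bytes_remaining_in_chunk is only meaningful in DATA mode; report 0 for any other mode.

Answer: DATA 3 6 1

Derivation:
Byte 0 = '2': mode=SIZE remaining=0 emitted=0 chunks_done=0
Byte 1 = 0x0D: mode=SIZE_CR remaining=0 emitted=0 chunks_done=0
Byte 2 = 0x0A: mode=DATA remaining=2 emitted=0 chunks_done=0
Byte 3 = '9': mode=DATA remaining=1 emitted=1 chunks_done=0
Byte 4 = 'x': mode=DATA_DONE remaining=0 emitted=2 chunks_done=0
Byte 5 = 0x0D: mode=DATA_CR remaining=0 emitted=2 chunks_done=0
Byte 6 = 0x0A: mode=SIZE remaining=0 emitted=2 chunks_done=1
Byte 7 = '7': mode=SIZE remaining=0 emitted=2 chunks_done=1
Byte 8 = 0x0D: mode=SIZE_CR remaining=0 emitted=2 chunks_done=1
Byte 9 = 0x0A: mode=DATA remaining=7 emitted=2 chunks_done=1
Byte 10 = '5': mode=DATA remaining=6 emitted=3 chunks_done=1
Byte 11 = '5': mode=DATA remaining=5 emitted=4 chunks_done=1
Byte 12 = 'j': mode=DATA remaining=4 emitted=5 chunks_done=1
Byte 13 = 'w': mode=DATA remaining=3 emitted=6 chunks_done=1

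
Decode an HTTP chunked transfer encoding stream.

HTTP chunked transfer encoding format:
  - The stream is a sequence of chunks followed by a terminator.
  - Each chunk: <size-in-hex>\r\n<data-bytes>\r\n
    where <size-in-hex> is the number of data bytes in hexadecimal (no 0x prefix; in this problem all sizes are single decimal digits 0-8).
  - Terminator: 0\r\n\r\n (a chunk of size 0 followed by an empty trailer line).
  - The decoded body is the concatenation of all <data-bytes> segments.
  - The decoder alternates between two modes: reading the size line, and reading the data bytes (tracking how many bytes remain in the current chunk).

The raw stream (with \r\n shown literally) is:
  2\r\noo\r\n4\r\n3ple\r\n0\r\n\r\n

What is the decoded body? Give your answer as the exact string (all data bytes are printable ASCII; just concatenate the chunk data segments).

Chunk 1: stream[0..1]='2' size=0x2=2, data at stream[3..5]='oo' -> body[0..2], body so far='oo'
Chunk 2: stream[7..8]='4' size=0x4=4, data at stream[10..14]='3ple' -> body[2..6], body so far='oo3ple'
Chunk 3: stream[16..17]='0' size=0 (terminator). Final body='oo3ple' (6 bytes)

Answer: oo3ple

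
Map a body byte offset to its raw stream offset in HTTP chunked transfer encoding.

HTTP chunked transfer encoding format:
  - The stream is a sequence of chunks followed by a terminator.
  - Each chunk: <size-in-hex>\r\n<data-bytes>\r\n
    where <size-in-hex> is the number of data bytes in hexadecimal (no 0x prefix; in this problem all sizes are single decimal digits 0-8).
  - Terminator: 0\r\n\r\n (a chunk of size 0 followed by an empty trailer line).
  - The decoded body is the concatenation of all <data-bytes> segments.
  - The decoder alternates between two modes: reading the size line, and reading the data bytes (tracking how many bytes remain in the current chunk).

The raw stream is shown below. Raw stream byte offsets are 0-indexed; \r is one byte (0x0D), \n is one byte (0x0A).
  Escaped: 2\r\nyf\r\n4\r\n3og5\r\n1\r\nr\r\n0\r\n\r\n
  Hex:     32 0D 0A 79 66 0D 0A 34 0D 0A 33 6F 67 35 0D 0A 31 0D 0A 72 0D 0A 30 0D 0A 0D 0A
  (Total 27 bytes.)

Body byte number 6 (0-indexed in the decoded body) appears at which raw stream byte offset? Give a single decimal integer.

Answer: 19

Derivation:
Chunk 1: stream[0..1]='2' size=0x2=2, data at stream[3..5]='yf' -> body[0..2], body so far='yf'
Chunk 2: stream[7..8]='4' size=0x4=4, data at stream[10..14]='3og5' -> body[2..6], body so far='yf3og5'
Chunk 3: stream[16..17]='1' size=0x1=1, data at stream[19..20]='r' -> body[6..7], body so far='yf3og5r'
Chunk 4: stream[22..23]='0' size=0 (terminator). Final body='yf3og5r' (7 bytes)
Body byte 6 at stream offset 19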